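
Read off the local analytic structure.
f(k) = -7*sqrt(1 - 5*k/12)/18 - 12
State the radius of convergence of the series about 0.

Branch term (-7/18)*sqrt(1 - k/(12/5)): its argument vanishes at k = 12/5, a square-root branch point, modulus 12/5.
The radius of convergence is the smallest modulus among the singular points: 12/5.

The radius of convergence is 12/5.


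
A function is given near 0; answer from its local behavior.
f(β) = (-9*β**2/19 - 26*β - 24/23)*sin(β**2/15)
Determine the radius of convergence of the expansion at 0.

The factor sin(β**2/15) is entire and contributes no finite singular point.
The polynomial part has no poles.
No finite singular points: the Taylor series at 0 converges everywhere.

The radius of convergence is infinite.


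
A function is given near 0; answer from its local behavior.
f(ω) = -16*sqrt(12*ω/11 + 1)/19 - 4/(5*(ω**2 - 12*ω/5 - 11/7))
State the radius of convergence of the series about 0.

Denominator factor (ω**2 - 12*ω/5 - 11/7): discriminant 2108/175, real irrational roots 6/5 + (1/35)*sqrt(3689) and 6/5 - (1/35)*sqrt(3689); poles of order 1, moduli 6/5 + (1/35)*sqrt(3689) and -6/5 + (1/35)*sqrt(3689).
Branch term (-16/19)*sqrt(1 - ω/(-11/12)): its argument vanishes at ω = -11/12, a square-root branch point, modulus 11/12.
The radius of convergence is the smallest modulus among the singular points: -6/5 + (1/35)*sqrt(3689).

The radius of convergence is -6/5 + (1/35)*sqrt(3689).


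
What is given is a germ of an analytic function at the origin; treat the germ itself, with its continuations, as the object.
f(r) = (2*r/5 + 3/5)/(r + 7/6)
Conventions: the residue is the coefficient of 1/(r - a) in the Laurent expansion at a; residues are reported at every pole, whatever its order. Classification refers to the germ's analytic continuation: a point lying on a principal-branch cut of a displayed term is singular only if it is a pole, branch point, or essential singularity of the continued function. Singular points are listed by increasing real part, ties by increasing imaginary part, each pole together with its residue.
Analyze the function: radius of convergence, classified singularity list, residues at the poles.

Radius of convergence at 0: 7/6.
At -7/6: a pole of order 1; residue 2/15.

Denominator factor (r + 7/6): pole of order 1 at -7/6, modulus 7/6.
The radius of convergence is the smallest modulus among the singular points: 7/6.
At the order-1 pole -7/6 set g(r) = (r - (-7/6))*f(r) = 2*r/5 + 3/5.
Simple pole: residue = g(a) at a = -7/6, which is 2/15.


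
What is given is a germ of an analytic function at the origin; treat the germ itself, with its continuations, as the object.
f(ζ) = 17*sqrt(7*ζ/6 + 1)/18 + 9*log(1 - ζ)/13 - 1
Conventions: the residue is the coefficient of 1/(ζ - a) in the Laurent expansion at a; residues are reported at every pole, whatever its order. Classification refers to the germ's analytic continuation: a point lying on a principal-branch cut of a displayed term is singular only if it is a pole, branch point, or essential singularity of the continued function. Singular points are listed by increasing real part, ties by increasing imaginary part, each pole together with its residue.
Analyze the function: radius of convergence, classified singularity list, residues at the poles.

Branch term (9/13)*log(1 - ζ/(1)): its argument vanishes at ζ = 1, a logarithmic branch point, modulus 1.
Branch term (17/18)*sqrt(1 - ζ/(-6/7)): its argument vanishes at ζ = -6/7, a square-root branch point, modulus 6/7.
The radius of convergence is the smallest modulus among the singular points: 6/7.
List the singular points by increasing real part (a conjugate pair: the negative imaginary part first).

Radius of convergence at 0: 6/7.
At -6/7: an algebraic (square-root) branch point.
At 1: a logarithmic branch point.


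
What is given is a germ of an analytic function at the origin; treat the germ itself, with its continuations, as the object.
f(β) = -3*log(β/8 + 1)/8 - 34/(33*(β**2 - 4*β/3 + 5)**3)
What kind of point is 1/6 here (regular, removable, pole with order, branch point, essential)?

Denominator factors: β**2 - 4*β/3 + 5 = 173/36 at β = 1/6 — none vanishes.
Branch term log(1 - β/(-8)): argument at 1/6 is 49/48, nonzero, so 1/6 is not its branch point (a point on a principal cut is still regular for the continued germ).
So the germ continues analytically to 1/6.

The point is a regular point.


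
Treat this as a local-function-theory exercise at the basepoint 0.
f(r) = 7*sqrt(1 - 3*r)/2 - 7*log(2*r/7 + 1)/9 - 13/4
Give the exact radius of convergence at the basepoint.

The radius of convergence is 1/3.

Branch term (7/2)*sqrt(1 - r/(1/3)): its argument vanishes at r = 1/3, a square-root branch point, modulus 1/3.
Branch term (-7/9)*log(1 - r/(-7/2)): its argument vanishes at r = -7/2, a logarithmic branch point, modulus 7/2.
The radius of convergence is the smallest modulus among the singular points: 1/3.


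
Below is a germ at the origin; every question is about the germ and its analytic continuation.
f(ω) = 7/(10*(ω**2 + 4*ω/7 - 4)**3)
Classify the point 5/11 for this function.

The point is a regular point.

Denominator factors: ω**2 + 4*ω/7 - 4 = -2993/847 at ω = 5/11 — none vanishes.
So the germ continues analytically to 5/11.


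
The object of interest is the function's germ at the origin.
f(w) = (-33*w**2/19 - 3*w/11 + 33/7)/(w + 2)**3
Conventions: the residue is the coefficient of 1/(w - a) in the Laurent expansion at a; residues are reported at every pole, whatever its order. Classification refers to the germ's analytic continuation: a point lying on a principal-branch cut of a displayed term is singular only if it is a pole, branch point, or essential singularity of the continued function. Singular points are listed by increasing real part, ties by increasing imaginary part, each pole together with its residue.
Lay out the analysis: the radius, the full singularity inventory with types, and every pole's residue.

Denominator factor (w + 2)^3: pole of order 3 at -2, modulus 2.
The radius of convergence is the smallest modulus among the singular points: 2.
At the order-3 pole -2 set g(w) = (w - (-2))^3*f(w) = -33*w**2/19 - 3*w/11 + 33/7.
Order-3 pole: residue = g''(a)/2; g''(-2) = -66/19, so the residue is -33/19.

Radius of convergence at 0: 2.
At -2: a pole of order 3; residue -33/19.


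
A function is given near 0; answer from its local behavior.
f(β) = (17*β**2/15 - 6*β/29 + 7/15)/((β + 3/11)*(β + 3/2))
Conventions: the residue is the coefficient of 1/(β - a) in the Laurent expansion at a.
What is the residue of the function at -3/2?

At the order-1 pole -3/2 set g(β) = (β - (-3/2))*f(β) = (17*β**2/15 - 6*β/29 + 7/15)/(β + 3/11).
Simple pole: residue = g(a) at a = -3/2, which is -63679/23490.

The residue is -63679/23490.


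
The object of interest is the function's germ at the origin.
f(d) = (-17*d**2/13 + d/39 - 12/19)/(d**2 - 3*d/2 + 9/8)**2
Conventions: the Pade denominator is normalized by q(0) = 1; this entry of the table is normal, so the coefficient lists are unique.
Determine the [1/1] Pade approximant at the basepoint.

Taylor coefficients needed (expand at 0): a_0 = -256/513, a_1 = -78656/60021, a_2 = -495808/180063.
Write the denominator as Q(d) = 1 + q1*d. Requiring Q*f - P = O(d^3) with deg P <= 1 kills the coefficients of d^2..d^2 in Q*f:
  d^2: a_2 + q1*a_1 = 0, i.e. -495808/180063 + (-78656/60021)*q1 = 0.
Solving this linear system: q1 = -7747/3687.
The numerator is Q*f truncated at degree 1: P0 = a_0 = -256/513; P1 = a_1 + q1*a_0 = -19322176/73765809.

The Pade approximant has numerator coefficients [-256/513, -19322176/73765809]; denominator coefficients [1, -7747/3687].


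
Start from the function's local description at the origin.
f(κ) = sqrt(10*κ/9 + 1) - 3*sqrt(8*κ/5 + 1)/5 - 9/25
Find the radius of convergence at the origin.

Branch term (1)*sqrt(1 - κ/(-9/10)): its argument vanishes at κ = -9/10, a square-root branch point, modulus 9/10.
Branch term (-3/5)*sqrt(1 - κ/(-5/8)): its argument vanishes at κ = -5/8, a square-root branch point, modulus 5/8.
The radius of convergence is the smallest modulus among the singular points: 5/8.

The radius of convergence is 5/8.


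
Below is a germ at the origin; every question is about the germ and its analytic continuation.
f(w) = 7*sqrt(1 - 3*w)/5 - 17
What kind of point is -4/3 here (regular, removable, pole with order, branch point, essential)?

There is no denominator, hence no pole anywhere.
Branch term sqrt(1 - w/(1/3)): argument at -4/3 is 5, nonzero, so -4/3 is not its branch point (a point on a principal cut is still regular for the continued germ).
So the germ continues analytically to -4/3.

The point is a regular point.


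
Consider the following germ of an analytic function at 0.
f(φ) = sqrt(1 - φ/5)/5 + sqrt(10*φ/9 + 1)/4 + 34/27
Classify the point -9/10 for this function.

The point is an algebraic (square-root) branch point.

The term (1/4)*sqrt(1 - φ/(-9/10)) has argument 1 - -9/10/(-9/10) = 0 at -9/10: a square-root (algebraic, two-sheeted) branch point; the remaining terms are analytic or single-valued there.


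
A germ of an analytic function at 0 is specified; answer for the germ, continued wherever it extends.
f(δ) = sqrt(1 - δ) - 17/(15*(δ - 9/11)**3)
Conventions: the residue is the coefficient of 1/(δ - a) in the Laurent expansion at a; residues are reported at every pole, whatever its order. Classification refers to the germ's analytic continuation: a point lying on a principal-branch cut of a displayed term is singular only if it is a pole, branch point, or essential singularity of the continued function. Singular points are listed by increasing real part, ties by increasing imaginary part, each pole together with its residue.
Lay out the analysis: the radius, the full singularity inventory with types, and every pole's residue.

Denominator factor (δ - 9/11)^3: pole of order 3 at 9/11, modulus 9/11.
Branch term (1)*sqrt(1 - δ/(1)): its argument vanishes at δ = 1, a square-root branch point, modulus 1.
The radius of convergence is the smallest modulus among the singular points: 9/11.
The branch term is analytic at 9/11 and contributes nothing to the residue; only the rational part matters.
At the order-3 pole 9/11 set g(δ) = (δ - (9/11))^3*(rational part) = -17/15.
Order-3 pole: residue = g''(a)/2; g''(9/11) = 0, so the residue is 0.
List the singular points by increasing real part (a conjugate pair: the negative imaginary part first).

Radius of convergence at 0: 9/11.
At 9/11: a pole of order 3; residue 0.
At 1: an algebraic (square-root) branch point.


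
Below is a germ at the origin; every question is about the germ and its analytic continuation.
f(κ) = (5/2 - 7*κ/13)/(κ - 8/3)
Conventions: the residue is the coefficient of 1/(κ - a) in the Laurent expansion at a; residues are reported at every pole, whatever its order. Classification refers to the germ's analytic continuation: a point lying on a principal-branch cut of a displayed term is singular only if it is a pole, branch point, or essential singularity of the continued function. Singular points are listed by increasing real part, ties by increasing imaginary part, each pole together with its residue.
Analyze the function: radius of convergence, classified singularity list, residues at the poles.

Denominator factor (κ - 8/3): pole of order 1 at 8/3, modulus 8/3.
The radius of convergence is the smallest modulus among the singular points: 8/3.
At the order-1 pole 8/3 set g(κ) = (κ - (8/3))*f(κ) = 5/2 - 7*κ/13.
Simple pole: residue = g(a) at a = 8/3, which is 83/78.

Radius of convergence at 0: 8/3.
At 8/3: a pole of order 1; residue 83/78.


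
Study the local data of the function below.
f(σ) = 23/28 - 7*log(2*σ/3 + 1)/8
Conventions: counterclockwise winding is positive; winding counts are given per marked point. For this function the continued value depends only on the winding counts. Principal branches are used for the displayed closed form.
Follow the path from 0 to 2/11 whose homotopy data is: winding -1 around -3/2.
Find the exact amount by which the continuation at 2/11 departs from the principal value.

Continued minus principal equals (7/4)*pi*i.

The rational part is single-valued and drops out of the difference; each branch term changes only by its own monodromy.
(-7/8)*log(1 - σ/(-3/2)): each positive loop around -3/2 adds 2*pi*i to the log, so winding -1 contributes (-7/8)*(-1)*2*pi*i = (7/4)*pi*i.
Summing the contributions at σ = 2/11 gives (7/4)*pi*i.


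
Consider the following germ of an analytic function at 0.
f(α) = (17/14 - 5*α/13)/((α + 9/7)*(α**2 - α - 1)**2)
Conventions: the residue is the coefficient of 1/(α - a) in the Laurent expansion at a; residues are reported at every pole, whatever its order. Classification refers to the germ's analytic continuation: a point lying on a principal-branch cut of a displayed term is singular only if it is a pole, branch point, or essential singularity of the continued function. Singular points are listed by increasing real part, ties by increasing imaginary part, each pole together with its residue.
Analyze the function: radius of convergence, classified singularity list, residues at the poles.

Denominator factor (α + 9/7): pole of order 1 at -9/7, modulus 9/7.
Denominator factor (α**2 - α - 1)^2: discriminant 5, real irrational roots 1/2 + (1/2)*sqrt(5) and 1/2 - (1/2)*sqrt(5); poles of order 2, moduli 1/2 + (1/2)*sqrt(5) and -1/2 + (1/2)*sqrt(5).
The radius of convergence is the smallest modulus among the singular points: -1/2 + (1/2)*sqrt(5).
At the order-1 pole -9/7 set g(α) = (α - (-9/7))*f(α) = (17/14 - 5*α/13)/(α**2 - α - 1)**2.
Simple pole: residue = g(a) at a = -9/7, which is 106673/234650.
The factor α**2 - α - 1 splits as (α - a)(α - a') with a = 1/2 - (1/2)*sqrt(5), a' = 1/2 + (1/2)*sqrt(5). At the order-2 pole a set g(α) = (α - a)^2*f(α) = [(17/14 - 5*α/13)/(α + 9/7)] / (α - a')^2.
Order-2 pole: residue = g'(a); g'(1/2 - (1/2)*sqrt(5)) = -106673/469300 - (6309/93860)*sqrt(5), so the residue is -106673/469300 - (6309/93860)*sqrt(5).
The factor α**2 - α - 1 splits as (α - a)(α - a') with a = 1/2 + (1/2)*sqrt(5), a' = 1/2 - (1/2)*sqrt(5). At the order-2 pole a set g(α) = (α - a)^2*f(α) = [(17/14 - 5*α/13)/(α + 9/7)] / (α - a')^2.
Order-2 pole: residue = g'(a); g'(1/2 + (1/2)*sqrt(5)) = -106673/469300 + (6309/93860)*sqrt(5), so the residue is -106673/469300 + (6309/93860)*sqrt(5).
List the singular points by increasing real part (a conjugate pair: the negative imaginary part first).

Radius of convergence at 0: -1/2 + (1/2)*sqrt(5).
At -9/7: a pole of order 1; residue 106673/234650.
At 1/2 - (1/2)*sqrt(5): a pole of order 2; residue -106673/469300 - (6309/93860)*sqrt(5).
At 1/2 + (1/2)*sqrt(5): a pole of order 2; residue -106673/469300 + (6309/93860)*sqrt(5).


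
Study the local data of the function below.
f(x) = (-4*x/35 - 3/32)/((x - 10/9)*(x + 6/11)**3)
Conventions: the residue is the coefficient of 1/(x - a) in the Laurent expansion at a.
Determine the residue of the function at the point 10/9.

At the order-1 pole 10/9 set g(x) = (x - (10/9))*f(x) = (-4*x/35 - 3/32)/(x + 6/11)**3.
Simple pole: residue = g(a) at a = 10/9, which is -47975895/988051456.

The residue is -47975895/988051456.


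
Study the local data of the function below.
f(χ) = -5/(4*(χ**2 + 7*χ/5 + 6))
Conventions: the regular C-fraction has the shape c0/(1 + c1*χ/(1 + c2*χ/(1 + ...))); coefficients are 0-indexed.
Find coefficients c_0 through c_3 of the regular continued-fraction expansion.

The regular C-fraction coefficients are [-5/24, 7/30, -5/7, 5/7].

Taylor coefficients (expand at 0): a_0 = -5/24, a_1 = 7/144, a_2 = 101/4320, a_3 = -1757/129600.
c0 = a_0 = -5/24. Peel one level at a time: if S = 1 + c*χ/S' with S'(0) = 1, then c is the χ-coefficient of S and S' = c*χ/(S - 1).
S_1 = c0/f = 1 + (7/30)*χ + (1/6)*χ^2 + ...; c1 = 7/30.
S_2 = c1*χ/(S_1 - 1) = 1 + (-5/7)*χ + (25/49)*χ^2 + ...; c2 = -5/7.
S_3 = c2*χ/(S_2 - 1) = 1 + (5/7)*χ + ...; c3 = 5/7.


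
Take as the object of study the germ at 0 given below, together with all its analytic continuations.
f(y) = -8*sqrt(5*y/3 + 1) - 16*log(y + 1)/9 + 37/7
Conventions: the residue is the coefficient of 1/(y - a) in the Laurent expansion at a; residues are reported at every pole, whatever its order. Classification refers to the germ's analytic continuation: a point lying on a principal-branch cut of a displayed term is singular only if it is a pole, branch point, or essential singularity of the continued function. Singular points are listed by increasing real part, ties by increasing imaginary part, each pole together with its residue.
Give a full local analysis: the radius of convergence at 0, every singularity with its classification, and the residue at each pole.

Radius of convergence at 0: 3/5.
At -1: a logarithmic branch point.
At -3/5: an algebraic (square-root) branch point.

Branch term (-16/9)*log(1 - y/(-1)): its argument vanishes at y = -1, a logarithmic branch point, modulus 1.
Branch term (-8)*sqrt(1 - y/(-3/5)): its argument vanishes at y = -3/5, a square-root branch point, modulus 3/5.
The radius of convergence is the smallest modulus among the singular points: 3/5.
List the singular points by increasing real part (a conjugate pair: the negative imaginary part first).


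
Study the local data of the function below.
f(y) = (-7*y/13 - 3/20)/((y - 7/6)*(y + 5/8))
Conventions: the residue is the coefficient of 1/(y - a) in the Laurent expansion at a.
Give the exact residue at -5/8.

The residue is -291/2795.

At the order-1 pole -5/8 set g(y) = (y - (-5/8))*f(y) = (-7*y/13 - 3/20)/(y - 7/6).
Simple pole: residue = g(a) at a = -5/8, which is -291/2795.


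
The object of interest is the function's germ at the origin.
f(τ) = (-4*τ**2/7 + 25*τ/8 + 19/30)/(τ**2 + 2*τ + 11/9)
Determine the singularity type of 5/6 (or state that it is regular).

Denominator factors: τ**2 + 2*τ + 11/9 = 43/12 at τ = 5/6 — none vanishes.
So the germ continues analytically to 5/6.

The point is a regular point.


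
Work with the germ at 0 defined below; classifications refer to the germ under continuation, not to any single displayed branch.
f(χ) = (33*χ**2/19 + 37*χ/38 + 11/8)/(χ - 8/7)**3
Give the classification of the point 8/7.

The denominator factor χ - 8/7 vanishes at 8/7 and appears to the power 3; the numerator there equals 35425/7448, nonzero, and no other factor vanishes.
Hence a pole whose order is the multiplicity, 3.

The point is a pole of order 3.


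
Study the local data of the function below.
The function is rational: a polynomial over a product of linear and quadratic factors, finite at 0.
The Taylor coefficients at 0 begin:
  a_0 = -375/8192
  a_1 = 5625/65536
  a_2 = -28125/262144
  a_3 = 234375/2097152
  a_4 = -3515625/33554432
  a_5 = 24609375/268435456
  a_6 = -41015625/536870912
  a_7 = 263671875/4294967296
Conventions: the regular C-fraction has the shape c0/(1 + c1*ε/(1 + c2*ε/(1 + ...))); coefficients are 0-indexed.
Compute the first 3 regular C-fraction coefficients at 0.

Taylor coefficients (read off): a_0 = -375/8192, a_1 = 5625/65536, a_2 = -28125/262144.
c0 = a_0 = -375/8192. Peel one level at a time: if S = 1 + c*ε/S' with S'(0) = 1, then c is the ε-coefficient of S and S' = c*ε/(S - 1).
S_1 = c0/f = 1 + (15/8)*ε + (75/64)*ε^2 + ...; c1 = 15/8.
S_2 = c1*ε/(S_1 - 1) = 1 + (-5/8)*ε + ...; c2 = -5/8.

The regular C-fraction coefficients are [-375/8192, 15/8, -5/8].


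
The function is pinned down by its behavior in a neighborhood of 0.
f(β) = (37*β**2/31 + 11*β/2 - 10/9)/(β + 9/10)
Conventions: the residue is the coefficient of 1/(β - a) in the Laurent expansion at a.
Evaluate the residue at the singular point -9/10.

The residue is -35533/6975.

At the order-1 pole -9/10 set g(β) = (β - (-9/10))*f(β) = 37*β**2/31 + 11*β/2 - 10/9.
Simple pole: residue = g(a) at a = -9/10, which is -35533/6975.


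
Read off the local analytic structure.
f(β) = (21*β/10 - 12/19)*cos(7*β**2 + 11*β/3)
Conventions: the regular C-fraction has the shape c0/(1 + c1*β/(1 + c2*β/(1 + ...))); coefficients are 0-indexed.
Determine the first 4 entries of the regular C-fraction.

Taylor coefficients (expand at 0): a_0 = -12/19, a_1 = 21/10, a_2 = 242/57, a_3 = 2387/1140.
c0 = a_0 = -12/19. Peel one level at a time: if S = 1 + c*β/S' with S'(0) = 1, then c is the β-coefficient of S and S' = c*β/(S - 1).
S_1 = c0/f = 1 + (133/40)*β + (256001/14400)*β^2 + ...; c1 = 133/40.
S_2 = c1*β/(S_1 - 1) = 1 + (-256001/47880)*β + (8855561/2865618)*β^2 + ...; c2 = -256001/47880.
S_3 = c2*β/(S_2 - 1) = 1 + (177111220/306433197)*β + ...; c3 = 177111220/306433197.

The regular C-fraction coefficients are [-12/19, 133/40, -256001/47880, 177111220/306433197].


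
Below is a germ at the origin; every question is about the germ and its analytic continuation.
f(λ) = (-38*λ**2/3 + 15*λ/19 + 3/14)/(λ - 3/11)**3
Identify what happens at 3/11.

The point is a pole of order 3.

The denominator factor λ - 3/11 vanishes at 3/11 and appears to the power 3; the numerator there equals -16497/32186, nonzero, and no other factor vanishes.
Hence a pole whose order is the multiplicity, 3.


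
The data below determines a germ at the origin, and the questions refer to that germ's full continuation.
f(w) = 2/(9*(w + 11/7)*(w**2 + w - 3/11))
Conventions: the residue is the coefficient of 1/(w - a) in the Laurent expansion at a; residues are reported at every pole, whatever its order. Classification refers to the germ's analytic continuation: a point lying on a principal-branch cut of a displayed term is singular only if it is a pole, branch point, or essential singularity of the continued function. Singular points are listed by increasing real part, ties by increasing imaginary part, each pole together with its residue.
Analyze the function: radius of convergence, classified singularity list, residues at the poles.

Radius of convergence at 0: -1/2 + (1/22)*sqrt(253).
At -11/7: a pole of order 1; residue 1078/3033.
At -1/2 - (1/22)*sqrt(253): a pole of order 1; residue -539/3033 - (385/23253)*sqrt(253).
At -1/2 + (1/22)*sqrt(253): a pole of order 1; residue -539/3033 + (385/23253)*sqrt(253).

Denominator factor (w**2 + w - 3/11): discriminant 23/11, real irrational roots -1/2 + (1/22)*sqrt(253) and -1/2 - (1/22)*sqrt(253); poles of order 1, moduli -1/2 + (1/22)*sqrt(253) and 1/2 + (1/22)*sqrt(253).
Denominator factor (w + 11/7): pole of order 1 at -11/7, modulus 11/7.
The radius of convergence is the smallest modulus among the singular points: -1/2 + (1/22)*sqrt(253).
At the order-1 pole -11/7 set g(w) = (w - (-11/7))*f(w) = 2/(9*(w**2 + w - 3/11)).
Simple pole: residue = g(a) at a = -11/7, which is 1078/3033.
The factor w**2 + w - 3/11 splits as (w - a)(w - a') with a = -1/2 - (1/22)*sqrt(253), a' = -1/2 + (1/22)*sqrt(253). At the order-1 pole a set g(w) = (w - a)*f(w) = [2/(9*(w + 11/7))] / (w - a').
Simple pole: residue = g(a) at a = -1/2 - (1/22)*sqrt(253), which is -539/3033 - (385/23253)*sqrt(253).
The factor w**2 + w - 3/11 splits as (w - a)(w - a') with a = -1/2 + (1/22)*sqrt(253), a' = -1/2 - (1/22)*sqrt(253). At the order-1 pole a set g(w) = (w - a)*f(w) = [2/(9*(w + 11/7))] / (w - a').
Simple pole: residue = g(a) at a = -1/2 + (1/22)*sqrt(253), which is -539/3033 + (385/23253)*sqrt(253).
List the singular points by increasing real part (a conjugate pair: the negative imaginary part first).


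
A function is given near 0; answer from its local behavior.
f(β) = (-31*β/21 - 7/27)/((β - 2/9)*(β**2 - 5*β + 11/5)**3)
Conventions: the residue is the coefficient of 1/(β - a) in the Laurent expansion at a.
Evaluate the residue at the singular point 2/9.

The residue is -273101625/685805267.

At the order-1 pole 2/9 set g(β) = (β - (2/9))*f(β) = (-31*β/21 - 7/27)/(β**2 - 5*β + 11/5)**3.
Simple pole: residue = g(a) at a = 2/9, which is -273101625/685805267.


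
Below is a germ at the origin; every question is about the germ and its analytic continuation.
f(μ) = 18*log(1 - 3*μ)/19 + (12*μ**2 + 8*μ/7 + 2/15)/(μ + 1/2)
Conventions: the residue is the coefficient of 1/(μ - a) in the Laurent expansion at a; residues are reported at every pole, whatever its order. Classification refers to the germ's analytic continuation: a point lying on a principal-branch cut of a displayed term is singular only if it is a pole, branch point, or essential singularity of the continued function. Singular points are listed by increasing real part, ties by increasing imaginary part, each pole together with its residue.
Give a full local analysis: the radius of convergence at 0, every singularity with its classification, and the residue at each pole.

Radius of convergence at 0: 1/3.
At -1/2: a pole of order 1; residue 269/105.
At 1/3: a logarithmic branch point.

Denominator factor (μ + 1/2): pole of order 1 at -1/2, modulus 1/2.
Branch term (18/19)*log(1 - μ/(1/3)): its argument vanishes at μ = 1/3, a logarithmic branch point, modulus 1/3.
The radius of convergence is the smallest modulus among the singular points: 1/3.
The branch term is analytic at -1/2 and contributes nothing to the residue; only the rational part matters.
At the order-1 pole -1/2 set g(μ) = (μ - (-1/2))*(rational part) = 12*μ**2 + 8*μ/7 + 2/15.
Simple pole: residue = g(a) at a = -1/2, which is 269/105.
List the singular points by increasing real part (a conjugate pair: the negative imaginary part first).


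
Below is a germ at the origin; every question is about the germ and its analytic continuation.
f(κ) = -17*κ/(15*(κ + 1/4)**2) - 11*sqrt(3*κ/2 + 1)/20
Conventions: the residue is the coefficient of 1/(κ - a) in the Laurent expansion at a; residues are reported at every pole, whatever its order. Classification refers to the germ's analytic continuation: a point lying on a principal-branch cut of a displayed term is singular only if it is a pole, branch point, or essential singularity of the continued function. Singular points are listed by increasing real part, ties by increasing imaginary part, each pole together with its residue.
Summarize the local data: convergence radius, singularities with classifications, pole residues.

Denominator factor (κ + 1/4)^2: pole of order 2 at -1/4, modulus 1/4.
Branch term (-11/20)*sqrt(1 - κ/(-2/3)): its argument vanishes at κ = -2/3, a square-root branch point, modulus 2/3.
The radius of convergence is the smallest modulus among the singular points: 1/4.
The branch term is analytic at -1/4 and contributes nothing to the residue; only the rational part matters.
At the order-2 pole -1/4 set g(κ) = (κ - (-1/4))^2*(rational part) = -17*κ/15.
Order-2 pole: residue = g'(a); g'(-1/4) = -17/15, so the residue is -17/15.
List the singular points by increasing real part (a conjugate pair: the negative imaginary part first).

Radius of convergence at 0: 1/4.
At -2/3: an algebraic (square-root) branch point.
At -1/4: a pole of order 2; residue -17/15.


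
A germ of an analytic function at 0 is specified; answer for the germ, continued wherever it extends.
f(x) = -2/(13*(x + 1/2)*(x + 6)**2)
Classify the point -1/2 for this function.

The denominator factor x + 1/2 vanishes at -1/2 and appears to the power 1; the numerator there equals -2/13, nonzero, and no other factor vanishes.
Hence a pole whose order is the multiplicity, 1.

The point is a pole of order 1.


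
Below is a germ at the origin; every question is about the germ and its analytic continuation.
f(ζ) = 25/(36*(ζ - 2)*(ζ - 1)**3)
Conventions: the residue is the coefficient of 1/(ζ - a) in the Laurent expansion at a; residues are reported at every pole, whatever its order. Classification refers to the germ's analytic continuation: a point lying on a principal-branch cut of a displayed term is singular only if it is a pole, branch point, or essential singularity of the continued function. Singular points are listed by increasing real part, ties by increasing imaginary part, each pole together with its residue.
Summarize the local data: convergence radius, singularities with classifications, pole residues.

Denominator factor (ζ - 2): pole of order 1 at 2, modulus 2.
Denominator factor (ζ - 1)^3: pole of order 3 at 1, modulus 1.
The radius of convergence is the smallest modulus among the singular points: 1.
At the order-3 pole 1 set g(ζ) = (ζ - (1))^3*f(ζ) = 25/(36*(ζ - 2)).
Order-3 pole: residue = g''(a)/2; g''(1) = -25/18, so the residue is -25/36.
At the order-1 pole 2 set g(ζ) = (ζ - (2))*f(ζ) = 25/(36*(ζ - 1)**3).
Simple pole: residue = g(a) at a = 2, which is 25/36.
List the singular points by increasing real part (a conjugate pair: the negative imaginary part first).

Radius of convergence at 0: 1.
At 1: a pole of order 3; residue -25/36.
At 2: a pole of order 1; residue 25/36.


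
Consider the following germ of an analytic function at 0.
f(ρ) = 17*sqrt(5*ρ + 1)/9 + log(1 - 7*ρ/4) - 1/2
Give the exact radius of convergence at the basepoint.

The radius of convergence is 1/5.

Branch term (17/9)*sqrt(1 - ρ/(-1/5)): its argument vanishes at ρ = -1/5, a square-root branch point, modulus 1/5.
Branch term (1)*log(1 - ρ/(4/7)): its argument vanishes at ρ = 4/7, a logarithmic branch point, modulus 4/7.
The radius of convergence is the smallest modulus among the singular points: 1/5.


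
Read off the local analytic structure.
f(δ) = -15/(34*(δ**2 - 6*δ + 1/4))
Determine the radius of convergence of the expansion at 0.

The radius of convergence is 3 - (1/2)*sqrt(35).

Denominator factor (δ**2 - 6*δ + 1/4): discriminant 35, real irrational roots 3 + (1/2)*sqrt(35) and 3 - (1/2)*sqrt(35); poles of order 1, moduli 3 + (1/2)*sqrt(35) and 3 - (1/2)*sqrt(35).
The radius of convergence is the smallest modulus among the singular points: 3 - (1/2)*sqrt(35).


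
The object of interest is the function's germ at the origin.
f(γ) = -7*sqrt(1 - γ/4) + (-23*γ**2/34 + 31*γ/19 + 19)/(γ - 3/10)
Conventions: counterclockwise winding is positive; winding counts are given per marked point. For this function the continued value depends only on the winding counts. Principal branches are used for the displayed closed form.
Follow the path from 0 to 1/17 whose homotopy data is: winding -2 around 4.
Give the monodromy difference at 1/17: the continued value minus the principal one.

The rational part is single-valued and drops out of the difference; each branch term changes only by its own monodromy.
(-7)*sqrt(1 - γ/(4)): winding -2 is even, the square root returns to the same sheet, contribution 0.
Summing the contributions at γ = 1/17 gives 0.

Continued minus principal equals 0.


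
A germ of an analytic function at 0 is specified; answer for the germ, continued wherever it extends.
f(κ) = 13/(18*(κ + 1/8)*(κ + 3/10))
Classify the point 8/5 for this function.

Denominator factors: κ + 3/10 = 19/10 at κ = 8/5; κ + 1/8 = 69/40 at κ = 8/5 — none vanishes.
So the germ continues analytically to 8/5.

The point is a regular point.


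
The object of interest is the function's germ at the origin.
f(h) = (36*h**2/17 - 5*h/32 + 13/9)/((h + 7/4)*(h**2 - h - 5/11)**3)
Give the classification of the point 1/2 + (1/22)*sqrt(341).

The point is a pole of order 3.

The denominator factor h**2 - h - 5/11 vanishes at 1/2 + (1/22)*sqrt(341) and appears to the power 3; the numerator there equals 364897/107712 + (97/1088)*sqrt(341), nonzero, and no other factor vanishes.
Hence a pole whose order is the multiplicity, 3.


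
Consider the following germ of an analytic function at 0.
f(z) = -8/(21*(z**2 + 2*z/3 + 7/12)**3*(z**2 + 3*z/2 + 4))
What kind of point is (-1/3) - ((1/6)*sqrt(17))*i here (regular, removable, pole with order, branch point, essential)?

The point is a pole of order 3.

The denominator factor z**2 + 2*z/3 + 7/12 vanishes at (-1/3) - ((1/6)*sqrt(17))*i and appears to the power 3; the numerator there equals -8/21, nonzero, and no other factor vanishes.
Hence a pole whose order is the multiplicity, 3.


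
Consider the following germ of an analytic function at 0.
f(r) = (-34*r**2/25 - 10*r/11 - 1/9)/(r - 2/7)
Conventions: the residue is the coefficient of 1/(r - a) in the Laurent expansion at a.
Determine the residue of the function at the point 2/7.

At the order-1 pole 2/7 set g(r) = (r - (2/7))*f(r) = -34*r**2/25 - 10*r/11 - 1/9.
Simple pole: residue = g(a) at a = 2/7, which is -58439/121275.

The residue is -58439/121275.


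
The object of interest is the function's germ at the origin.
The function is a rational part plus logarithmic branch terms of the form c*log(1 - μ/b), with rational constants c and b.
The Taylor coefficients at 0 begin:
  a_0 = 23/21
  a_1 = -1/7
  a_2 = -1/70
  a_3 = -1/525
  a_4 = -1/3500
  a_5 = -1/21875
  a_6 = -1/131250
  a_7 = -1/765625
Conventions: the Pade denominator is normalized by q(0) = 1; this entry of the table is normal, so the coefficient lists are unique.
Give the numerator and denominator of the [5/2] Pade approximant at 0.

Taylor coefficients needed (read off): a_0 = 23/21, a_1 = -1/7, a_2 = -1/70, a_3 = -1/525, a_4 = -1/3500, a_5 = -1/21875, a_6 = -1/131250, a_7 = -1/765625.
Write the denominator as Q(μ) = 1 + q1*μ + q2*μ^2. Requiring Q*f - P = O(μ^8) with deg P <= 5 kills the coefficients of μ^6..μ^7 in Q*f:
  μ^6: a_6 + q1*a_5 + q2*a_4 = 0, i.e. -1/131250 + (-1/21875)*q1 + (-1/3500)*q2 = 0.
  μ^7: a_7 + q1*a_6 + q2*a_5 = 0, i.e. -1/765625 + (-1/131250)*q1 + (-1/21875)*q2 = 0.
Solving this linear system: q1 = -2/7, q2 = 2/105.
The numerator is Q*f truncated at degree 5: P0 = a_0 = 23/21; P1 = a_1 + q1*a_0 = -67/147; P2 = a_2 + q1*a_1 + q2*a_0 = 209/4410; P3 = a_3 + q1*a_2 + q2*a_1 = -2/3675; P4 = a_4 + q1*a_3 + q2*a_2 = -1/73500; P5 = a_5 + q1*a_4 + q2*a_3 = -1/2756250.

The Pade approximant has numerator coefficients [23/21, -67/147, 209/4410, -2/3675, -1/73500, -1/2756250]; denominator coefficients [1, -2/7, 2/105].


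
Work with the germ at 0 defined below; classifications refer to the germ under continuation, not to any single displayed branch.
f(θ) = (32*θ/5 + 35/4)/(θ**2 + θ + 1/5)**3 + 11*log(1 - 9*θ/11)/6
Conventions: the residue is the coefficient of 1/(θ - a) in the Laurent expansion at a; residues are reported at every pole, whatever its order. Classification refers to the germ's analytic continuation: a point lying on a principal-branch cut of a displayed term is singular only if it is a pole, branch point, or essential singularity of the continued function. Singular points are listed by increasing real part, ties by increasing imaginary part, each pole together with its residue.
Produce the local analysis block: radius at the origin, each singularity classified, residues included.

Denominator factor (θ**2 + θ + 1/5)^3: discriminant 1/5, real irrational roots -1/2 + (1/10)*sqrt(5) and -1/2 - (1/10)*sqrt(5); poles of order 3, moduli 1/2 - (1/10)*sqrt(5) and 1/2 + (1/10)*sqrt(5).
Branch term (11/6)*log(1 - θ/(11/9)): its argument vanishes at θ = 11/9, a logarithmic branch point, modulus 11/9.
The radius of convergence is the smallest modulus among the singular points: 1/2 - (1/10)*sqrt(5).
The branch term is analytic at -1/2 - (1/10)*sqrt(5) and contributes nothing to the residue; only the rational part matters.
The factor θ**2 + θ + 1/5 splits as (θ - a)(θ - a') with a = -1/2 - (1/10)*sqrt(5), a' = -1/2 + (1/10)*sqrt(5). At the order-3 pole a set g(θ) = (θ - a)^3*(rational part) = [32*θ/5 + 35/4] / (θ - a')^3.
Order-3 pole: residue = g''(a)/2; g''(-1/2 - (1/10)*sqrt(5)) = -(1665)*sqrt(5), so the residue is -(1665/2)*sqrt(5).
The branch term is analytic at -1/2 + (1/10)*sqrt(5) and contributes nothing to the residue; only the rational part matters.
The factor θ**2 + θ + 1/5 splits as (θ - a)(θ - a') with a = -1/2 + (1/10)*sqrt(5), a' = -1/2 - (1/10)*sqrt(5). At the order-3 pole a set g(θ) = (θ - a)^3*(rational part) = [32*θ/5 + 35/4] / (θ - a')^3.
Order-3 pole: residue = g''(a)/2; g''(-1/2 + (1/10)*sqrt(5)) = (1665)*sqrt(5), so the residue is (1665/2)*sqrt(5).
List the singular points by increasing real part (a conjugate pair: the negative imaginary part first).

Radius of convergence at 0: 1/2 - (1/10)*sqrt(5).
At -1/2 - (1/10)*sqrt(5): a pole of order 3; residue -(1665/2)*sqrt(5).
At -1/2 + (1/10)*sqrt(5): a pole of order 3; residue (1665/2)*sqrt(5).
At 11/9: a logarithmic branch point.


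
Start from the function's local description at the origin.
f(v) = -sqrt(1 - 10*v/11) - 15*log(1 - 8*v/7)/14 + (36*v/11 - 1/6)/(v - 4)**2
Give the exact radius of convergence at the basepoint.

Denominator factor (v - 4)^2: pole of order 2 at 4, modulus 4.
Branch term (-1)*sqrt(1 - v/(11/10)): its argument vanishes at v = 11/10, a square-root branch point, modulus 11/10.
Branch term (-15/14)*log(1 - v/(7/8)): its argument vanishes at v = 7/8, a logarithmic branch point, modulus 7/8.
The radius of convergence is the smallest modulus among the singular points: 7/8.

The radius of convergence is 7/8.


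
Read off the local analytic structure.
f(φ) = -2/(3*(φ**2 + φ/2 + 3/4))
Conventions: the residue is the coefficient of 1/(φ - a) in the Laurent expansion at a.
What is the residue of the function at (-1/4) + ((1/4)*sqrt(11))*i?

The factor φ**2 + φ/2 + 3/4 splits as (φ - a)(φ - a') with a = (-1/4) + ((1/4)*sqrt(11))*i, a' = (-1/4) - ((1/4)*sqrt(11))*i. At the order-1 pole a set g(φ) = (φ - a)*f(φ) = [-2/3] / (φ - a').
Simple pole: residue = g(a) at a = (-1/4) + ((1/4)*sqrt(11))*i, which is ((4/33)*sqrt(11))*i.

The residue is ((4/33)*sqrt(11))*i.


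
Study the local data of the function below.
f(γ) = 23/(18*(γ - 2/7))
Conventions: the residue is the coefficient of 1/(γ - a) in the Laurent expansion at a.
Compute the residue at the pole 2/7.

At the order-1 pole 2/7 set g(γ) = (γ - (2/7))*f(γ) = 23/18.
Simple pole: residue = g(a) at a = 2/7, which is 23/18.

The residue is 23/18.


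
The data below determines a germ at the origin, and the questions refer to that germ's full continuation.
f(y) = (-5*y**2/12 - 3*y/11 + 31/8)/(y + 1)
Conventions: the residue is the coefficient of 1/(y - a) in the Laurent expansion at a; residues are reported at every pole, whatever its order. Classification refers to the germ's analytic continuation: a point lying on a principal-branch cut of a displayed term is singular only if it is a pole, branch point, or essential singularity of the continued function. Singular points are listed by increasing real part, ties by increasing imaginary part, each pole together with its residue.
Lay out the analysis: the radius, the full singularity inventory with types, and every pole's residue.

Denominator factor (y + 1): pole of order 1 at -1, modulus 1.
The radius of convergence is the smallest modulus among the singular points: 1.
At the order-1 pole -1 set g(y) = (y - (-1))*f(y) = -5*y**2/12 - 3*y/11 + 31/8.
Simple pole: residue = g(a) at a = -1, which is 985/264.

Radius of convergence at 0: 1.
At -1: a pole of order 1; residue 985/264.


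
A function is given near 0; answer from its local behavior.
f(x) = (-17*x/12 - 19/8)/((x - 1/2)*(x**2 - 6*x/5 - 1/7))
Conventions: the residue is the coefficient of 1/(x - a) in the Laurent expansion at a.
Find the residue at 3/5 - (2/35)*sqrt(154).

The factor x**2 - 6*x/5 - 1/7 splits as (x - a)(x - a') with a = 3/5 - (2/35)*sqrt(154), a' = 3/5 + (2/35)*sqrt(154). At the order-1 pole a set g(x) = (x - a)*f(x) = [(-17*x/12 - 19/8)/(x - 1/2)] / (x - a').
Simple pole: residue = g(a) at a = 3/5 - (2/35)*sqrt(154), which is -1295/414 + (3275/72864)*sqrt(154).

The residue is -1295/414 + (3275/72864)*sqrt(154).


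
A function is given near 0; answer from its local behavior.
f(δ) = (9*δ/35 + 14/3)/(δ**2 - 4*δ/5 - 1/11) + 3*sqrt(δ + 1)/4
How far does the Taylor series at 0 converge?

Denominator factor (δ**2 - 4*δ/5 - 1/11): discriminant 276/275, real irrational roots 2/5 + (1/55)*sqrt(759) and 2/5 - (1/55)*sqrt(759); poles of order 1, moduli 2/5 + (1/55)*sqrt(759) and -2/5 + (1/55)*sqrt(759).
Branch term (3/4)*sqrt(1 - δ/(-1)): its argument vanishes at δ = -1, a square-root branch point, modulus 1.
The radius of convergence is the smallest modulus among the singular points: -2/5 + (1/55)*sqrt(759).

The radius of convergence is -2/5 + (1/55)*sqrt(759).
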